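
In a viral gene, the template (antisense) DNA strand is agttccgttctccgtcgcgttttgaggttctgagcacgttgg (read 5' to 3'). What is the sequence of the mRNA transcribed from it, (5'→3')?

RNA polymerase reads the template 3'→5' and synthesizes mRNA 5'→3' by base-pairing (A→U, T→A, G↔C). The complement of the template is TCAAGGCAAGAGGCAGCGCAAAACTCCAAGACTCGTGCAACC; antiparallel, so 5'→3' the coding strand is CCAACGTGCTCAGAACCTCAAAACGCGACGGAGAACGGAACT. Replace T with U for the mRNA.

5'-CCAACGUGCUCAGAACCUCAAAACGCGACGGAGAACGGAACU-3'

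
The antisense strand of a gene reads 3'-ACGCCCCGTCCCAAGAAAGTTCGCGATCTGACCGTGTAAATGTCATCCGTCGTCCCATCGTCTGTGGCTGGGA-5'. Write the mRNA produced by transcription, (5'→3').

Reading the template 3'→5' as shown, RNA polymerase pairs each base (A→U, T→A, G↔C) to build mRNA 5'→3' directly.

5'-UGCGGGGCAGGGUUCUUUCAAGCGCUAGACUGGCACAUUUACAGUAGGCAGCAGGGUAGCAGACACCGACCCU-3'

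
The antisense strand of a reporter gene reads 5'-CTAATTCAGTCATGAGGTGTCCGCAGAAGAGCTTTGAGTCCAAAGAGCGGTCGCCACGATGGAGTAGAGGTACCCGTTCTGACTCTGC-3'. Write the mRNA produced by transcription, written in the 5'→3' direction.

The mRNA has the sequence of the coding strand (reverse complement of the template) with T→U. Reverse complement of CTAATTCAGTCATGAGGTGTCCGCAGAAGAGCTTTGAGTCCAAAGAGCGGTCGCCACGATGGAGTAGAGGTACCCGTTCTGACTCTGC is GCAGAGTCAGAACGGGTACCTCTACTCCATCGTGGCGACCGCTCTTTGGACTCAAAGCTCTTCTGCGGACACCTCATGACTGAATTAG; then T→U.

5'-GCAGAGUCAGAACGGGUACCUCUACUCCAUCGUGGCGACCGCUCUUUGGACUCAAAGCUCUUCUGCGGACACCUCAUGACUGAAUUAG-3'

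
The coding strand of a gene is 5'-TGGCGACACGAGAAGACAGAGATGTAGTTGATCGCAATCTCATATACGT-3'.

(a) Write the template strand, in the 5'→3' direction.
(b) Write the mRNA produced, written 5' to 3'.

(a) The template strand is the reverse complement of the coding strand: complement ACCGCTGTGCTCTTCTGTCTCTACATCAACTAGCGTTAGAGTATATGCA, then reverse.
(b) mRNA matches the coding strand with T→U.

(a) 5'-ACGTATATGAGATTGCGATCAACTACATCTCTGTCTTCTCGTGTCGCCA-3'
(b) 5'-UGGCGACACGAGAAGACAGAGAUGUAGUUGAUCGCAAUCUCAUAUACGU-3'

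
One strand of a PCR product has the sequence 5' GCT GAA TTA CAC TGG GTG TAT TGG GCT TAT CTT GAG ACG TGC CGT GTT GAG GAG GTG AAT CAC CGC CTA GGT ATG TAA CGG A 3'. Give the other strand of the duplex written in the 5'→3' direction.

5'-TCCGTTACATACCTAGGCGGTGATTCACCTCCTCAACACGGCACGTCTCAAGATAAGCCCAATACACCCAGTGTAATTCAGC-3'

Pairing A↔T and G↔C gives CGACTTAATGTGACCCACATAACCCGAATAGAACTCTGCACGGCACAACTCCTCCACTTAGTGGCGGATCCATACATTGCCT, running 3'→5'. Reverse for the 5'→3' convention.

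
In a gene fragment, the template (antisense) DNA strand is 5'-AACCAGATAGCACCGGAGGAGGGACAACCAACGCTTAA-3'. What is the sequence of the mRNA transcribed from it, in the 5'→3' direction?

5'-UUAAGCGUUGGUUGUCCCUCCUCCGGUGCUAUCUGGUU-3'

RNA polymerase reads the template 3'→5' and synthesizes mRNA 5'→3' by base-pairing (A→U, T→A, G↔C). The complement of the template is TTGGTCTATCGTGGCCTCCTCCCTGTTGGTTGCGAATT; antiparallel, so 5'→3' the coding strand is TTAAGCGTTGGTTGTCCCTCCTCCGGTGCTATCTGGTT. Replace T with U for the mRNA.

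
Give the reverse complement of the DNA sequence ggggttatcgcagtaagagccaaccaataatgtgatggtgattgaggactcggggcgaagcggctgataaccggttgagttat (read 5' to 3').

5'-ATAACTCAACCGGTTATCAGCCGCTTCGCCCCGAGTCCTCAATCACCATCACATTATTGGTTGGCTCTTACTGCGATAACCCC-3'

Reading the sequence 3'→5' and pairing each base (A↔T, G↔C) gives the reverse complement directly.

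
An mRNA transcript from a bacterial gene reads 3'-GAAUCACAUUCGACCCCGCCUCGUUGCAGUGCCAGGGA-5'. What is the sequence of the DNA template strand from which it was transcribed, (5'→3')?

Written 5'→3' the mRNA is AGGGACCGUGACGUUGCUCCGCCCCAGCUUACACUAAG, so the coding DNA strand is AGGGACCGTGACGTTGCTCCGCCCCAGCTTACACTAAG. The template is its reverse complement.

5'-CTTAGTGTAAGCTGGGGCGGAGCAACGTCACGGTCCCT-3'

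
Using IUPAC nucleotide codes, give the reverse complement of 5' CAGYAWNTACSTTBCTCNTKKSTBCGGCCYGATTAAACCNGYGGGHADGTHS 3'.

Standard pairs A↔T, G↔C; ambiguity codes pair Y↔R, K↔M, W↔W, S↔S, B↔V, D↔H, N↔N. Complement (GTCRTWNATGSAAVGAGNAMMSAVGCCGGRCTAATTTGGNCRCCCDTHCADS), then reverse for 5'→3'.

5′-SDACHTDCCCRCNGGTTTAATCRGGCCGVASMMANGAGVAASGTANWTRCTG-3′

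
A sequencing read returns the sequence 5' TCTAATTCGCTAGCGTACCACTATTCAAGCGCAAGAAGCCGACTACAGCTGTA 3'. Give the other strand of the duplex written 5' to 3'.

The complement of TCTAATTCGCTAGCGTACCACTATTCAAGCGCAAGAAGCCGACTACAGCTGTA is AGATTAAGCGATCGCATGGTGATAAGTTCGCGTTCTTCGGCTGATGTCGACAT (A↔T, G↔C). DNA strands are antiparallel, so the complementary strand runs 3'→5'; reversing gives the 5'→3' form.

5'-TACAGCTGTAGTCGGCTTCTTGCGCTTGAATAGTGGTACGCTAGCGAATTAGA-3'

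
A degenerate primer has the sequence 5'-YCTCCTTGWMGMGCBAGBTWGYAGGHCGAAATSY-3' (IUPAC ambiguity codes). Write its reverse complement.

Standard pairs A↔T, G↔C; ambiguity codes pair Y↔R, M↔K, W↔W, S↔S, B↔V, H↔D. Complement (RGAGGAACWKCKCGVTCVAWCRTCCDGCTTTASR), then reverse for 5'→3'.

5'-RSATTTCGDCCTRCWAVCTVGCKCKWCAAGGAGR-3'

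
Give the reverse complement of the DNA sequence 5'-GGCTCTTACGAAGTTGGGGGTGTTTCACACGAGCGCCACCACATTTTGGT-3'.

Reading the sequence 3'→5' and pairing each base (A↔T, G↔C) gives the reverse complement directly.

5'-ACCAAAATGTGGTGGCGCTCGTGTGAAACACCCCCAACTTCGTAAGAGCC-3'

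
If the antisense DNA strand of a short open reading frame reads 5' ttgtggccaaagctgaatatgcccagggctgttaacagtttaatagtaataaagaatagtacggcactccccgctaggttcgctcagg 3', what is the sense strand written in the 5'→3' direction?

5'-CCTGAGCGAACCTAGCGGGGAGTGCCGTACTATTCTTTATTACTATTAAACTGTTAACAGCCCTGGGCATATTCAGCTTTGGCCACAA-3'

The coding strand is complementary and antiparallel to the template: take the complement (A↔T, G↔C) and reverse.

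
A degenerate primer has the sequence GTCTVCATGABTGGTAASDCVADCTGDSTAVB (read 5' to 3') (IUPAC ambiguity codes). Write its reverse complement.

5'-VBTASHCAGHTBGHSTTACCAVTCATGBAGAC-3'

Standard pairs A↔T, G↔C; ambiguity codes pair S↔S, B↔V, D↔H. Complement (CAGABGTACTVACCATTSHGBTHGACHSATBV), then reverse for 5'→3'.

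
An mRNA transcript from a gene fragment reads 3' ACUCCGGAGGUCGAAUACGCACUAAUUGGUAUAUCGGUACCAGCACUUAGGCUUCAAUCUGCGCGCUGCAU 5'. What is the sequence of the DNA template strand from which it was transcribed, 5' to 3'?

5'-TGAGGCCTCCAGCTTATGCGTGATTAACCATATAGCCATGGTCGTGAATCCGAAGTTAGACGCGCGACGTA-3'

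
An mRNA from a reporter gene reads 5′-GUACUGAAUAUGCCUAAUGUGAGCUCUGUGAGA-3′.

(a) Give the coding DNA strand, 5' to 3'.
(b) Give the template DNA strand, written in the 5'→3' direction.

(a) The coding strand matches the mRNA with U→T.
(b) The template strand is the reverse complement of the coding strand.

(a) 5'-GTACTGAATATGCCTAATGTGAGCTCTGTGAGA-3'
(b) 5'-TCTCACAGAGCTCACATTAGGCATATTCAGTAC-3'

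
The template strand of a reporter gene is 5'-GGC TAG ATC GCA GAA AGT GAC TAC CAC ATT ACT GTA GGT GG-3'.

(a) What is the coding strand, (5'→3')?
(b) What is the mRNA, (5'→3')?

(a) The coding strand is the reverse complement of the template: complement CCGATCTAGCGTCTTTCACTGATGGTGTAATGACATCCACC, then reverse.
(b) mRNA has the coding-strand sequence with T→U.

(a) 5'-CCACCTACAGTAATGTGGTAGTCACTTTCTGCGATCTAGCC-3'
(b) 5'-CCACCUACAGUAAUGUGGUAGUCACUUUCUGCGAUCUAGCC-3'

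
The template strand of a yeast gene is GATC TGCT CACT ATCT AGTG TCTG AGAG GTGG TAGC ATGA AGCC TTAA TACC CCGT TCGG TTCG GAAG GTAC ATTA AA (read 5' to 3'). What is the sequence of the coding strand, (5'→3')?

The coding strand is complementary and antiparallel to the template: take the complement (A↔T, G↔C) and reverse.

5'-TTTAATGTACCTTCCGAACCGAACGGGGTATTAAGGCTTCATGCTACCACCTCTCAGACACTAGATAGTGAGCAGATC-3'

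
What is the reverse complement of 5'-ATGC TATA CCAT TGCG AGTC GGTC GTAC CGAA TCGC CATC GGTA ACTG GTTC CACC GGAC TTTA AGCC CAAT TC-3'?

5'-GAATTGGGCTTAAAGTCCGGTGGAACCAGTTACCGATGGCGATTCGGTACGACCGACTCGCAATGGTATAGCAT-3'

Reading the sequence 3'→5' and pairing each base (A↔T, G↔C) gives the reverse complement directly.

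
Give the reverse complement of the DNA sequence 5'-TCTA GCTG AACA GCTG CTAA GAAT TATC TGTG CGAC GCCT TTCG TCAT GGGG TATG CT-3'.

Complement each base (A↔T, G↔C): AGATCGACTTGTCGACGATTCTTAATAGACACGCTGCGGAAAGCAGTACCCCATACGA. Then reverse.

5'-AGCATACCCCATGACGAAAGGCGTCGCACAGATAATTCTTAGCAGCTGTTCAGCTAGA-3'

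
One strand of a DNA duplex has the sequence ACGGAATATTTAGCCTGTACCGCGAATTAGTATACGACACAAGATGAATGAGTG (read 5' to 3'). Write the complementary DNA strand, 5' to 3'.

5'-CACTCATTCATCTTGTGTCGTATACTAATTCGCGGTACAGGCTAAATATTCCGT-3'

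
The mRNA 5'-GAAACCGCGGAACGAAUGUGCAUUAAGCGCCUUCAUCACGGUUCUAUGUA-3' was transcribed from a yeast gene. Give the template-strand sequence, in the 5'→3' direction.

5'-TACATAGAACCGTGATGAAGGCGCTTAATGCACATTCGTTCCGCGGTTTC-3'

Replace U with T to get the coding DNA strand: GAAACCGCGGAACGAATGTGCATTAAGCGCCTTCATCACGGTTCTATGTA. The template strand is its reverse complement (complement CTTTGGCGCCTTGCTTACACGTAATTCGCGGAAGTAGTGCCAAGATACAT, then reverse).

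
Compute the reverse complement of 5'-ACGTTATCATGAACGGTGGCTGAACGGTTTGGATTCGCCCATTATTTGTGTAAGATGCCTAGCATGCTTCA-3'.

Reading the sequence 3'→5' and pairing each base (A↔T, G↔C) gives the reverse complement directly.

5'-TGAAGCATGCTAGGCATCTTACACAAATAATGGGCGAATCCAAACCGTTCAGCCACCGTTCATGATAACGT-3'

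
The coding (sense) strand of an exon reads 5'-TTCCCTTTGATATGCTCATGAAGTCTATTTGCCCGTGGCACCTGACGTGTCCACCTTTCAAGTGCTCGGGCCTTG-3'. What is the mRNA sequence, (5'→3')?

mRNA has the coding-strand sequence with U in place of T.

5'-UUCCCUUUGAUAUGCUCAUGAAGUCUAUUUGCCCGUGGCACCUGACGUGUCCACCUUUCAAGUGCUCGGGCCUUG-3'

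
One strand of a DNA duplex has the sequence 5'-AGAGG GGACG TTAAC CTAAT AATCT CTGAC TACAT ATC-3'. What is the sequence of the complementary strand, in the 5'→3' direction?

5'-GATATGTAGTCAGAGATTATTAGGTTAACGTCCCCTCT-3'

Pairing A↔T and G↔C gives TCTCCCCTGCAATTGGATTATTAGAGACTGATGTATAG, running 3'→5'. Reverse for the 5'→3' convention.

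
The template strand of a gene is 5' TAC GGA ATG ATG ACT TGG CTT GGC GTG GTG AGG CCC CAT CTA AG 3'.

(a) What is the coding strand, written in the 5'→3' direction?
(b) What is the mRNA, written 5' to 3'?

(a) The coding strand is the reverse complement of the template: complement ATGCCTTACTACTGAACCGAACCGCACCACTCCGGGGTAGATTC, then reverse.
(b) mRNA has the coding-strand sequence with T→U.

(a) 5'-CTTAGATGGGGCCTCACCACGCCAAGCCAAGTCATCATTCCGTA-3'
(b) 5'-CUUAGAUGGGGCCUCACCACGCCAAGCCAAGUCAUCAUUCCGUA-3'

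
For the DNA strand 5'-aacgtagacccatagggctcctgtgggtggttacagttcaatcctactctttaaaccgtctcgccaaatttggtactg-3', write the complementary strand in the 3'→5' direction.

Base-pairing A↔T, G↔C gives the complement. The complementary strand is antiparallel, so paired with a 5'→3' strand it runs 3'→5'.

3'-TTGCATCTGGGTATCCCGAGGACACCCACCAATGTCAAGTTAGGATGAGAAATTTGGCAGAGCGGTTTAAACCATGAC-5'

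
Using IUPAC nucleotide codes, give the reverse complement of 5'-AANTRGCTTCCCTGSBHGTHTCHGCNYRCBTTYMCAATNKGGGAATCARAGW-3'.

5'-WCTYTGATTCCCMNATTGKRAAVGYRNGCDGADACDVSCAGGGAAGCYANTT-3'

Standard pairs A↔T, G↔C; ambiguity codes pair R↔Y, M↔K, W↔W, S↔S, B↔V, H↔D, N↔N. Complement (TTNAYCGAAGGGACSVDCADAGDCGNRYGVAARKGTTANMCCCTTAGTYTCW), then reverse for 5'→3'.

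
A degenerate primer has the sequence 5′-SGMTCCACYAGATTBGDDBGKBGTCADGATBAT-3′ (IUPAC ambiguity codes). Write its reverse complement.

5'-ATVATCHTGACVMCVHHCVAATCTRGTGGAKCS-3'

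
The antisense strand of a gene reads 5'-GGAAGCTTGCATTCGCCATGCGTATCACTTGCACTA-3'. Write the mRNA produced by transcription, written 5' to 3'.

5'-UAGUGCAAGUGAUACGCAUGGCGAAUGCAAGCUUCC-3'

RNA polymerase reads the template 3'→5' and synthesizes mRNA 5'→3' by base-pairing (A→U, T→A, G↔C). The complement of the template is CCTTCGAACGTAAGCGGTACGCATAGTGAACGTGAT; antiparallel, so 5'→3' the coding strand is TAGTGCAAGTGATACGCATGGCGAATGCAAGCTTCC. Replace T with U for the mRNA.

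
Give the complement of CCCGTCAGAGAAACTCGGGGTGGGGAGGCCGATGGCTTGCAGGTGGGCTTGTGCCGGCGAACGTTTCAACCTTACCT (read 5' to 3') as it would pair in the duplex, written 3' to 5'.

3'-GGGCAGTCTCTTTGAGCCCCACCCCTCCGGCTACCGAACGTCCACCCGAACACGGCCGCTTGCAAAGTTGGAATGGA-5'

Base-pairing A↔T, G↔C gives the complement. The complementary strand is antiparallel, so paired with a 5'→3' strand it runs 3'→5'.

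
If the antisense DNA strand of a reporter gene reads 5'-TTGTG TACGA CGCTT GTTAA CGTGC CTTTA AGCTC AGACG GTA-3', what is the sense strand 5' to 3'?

5'-TACCGTCTGAGCTTAAAGGCACGTTAACAAGCGTCGTACACAA-3'

The coding strand is complementary and antiparallel to the template: take the complement (A↔T, G↔C) and reverse.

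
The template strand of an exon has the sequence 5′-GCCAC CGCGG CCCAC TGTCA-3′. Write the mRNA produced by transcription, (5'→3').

RNA polymerase reads the template 3'→5' and synthesizes mRNA 5'→3' by base-pairing (A→U, T→A, G↔C). The complement of the template is CGGTGGCGCCGGGTGACAGT; antiparallel, so 5'→3' the coding strand is TGACAGTGGGCCGCGGTGGC. Replace T with U for the mRNA.

5'-UGACAGUGGGCCGCGGUGGC-3'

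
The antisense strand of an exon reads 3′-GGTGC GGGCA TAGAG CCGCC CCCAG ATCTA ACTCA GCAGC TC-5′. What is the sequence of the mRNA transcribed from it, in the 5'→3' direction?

5′-CCACGCCCGUAUCUCGGCGGGGGUCUAGAUUGAGUCGUCGAG-3′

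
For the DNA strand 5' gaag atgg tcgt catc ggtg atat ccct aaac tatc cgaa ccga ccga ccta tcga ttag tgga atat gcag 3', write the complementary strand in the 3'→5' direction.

Base-pairing A↔T, G↔C gives the complement. The complementary strand is antiparallel, so paired with a 5'→3' strand it runs 3'→5'.

3'-CTTCTACCAGCAGTAGCCACTATAGGGATTTGATAGGCTTGGCTGGCTGGATAGCTAATCACCTTATACGTC-5'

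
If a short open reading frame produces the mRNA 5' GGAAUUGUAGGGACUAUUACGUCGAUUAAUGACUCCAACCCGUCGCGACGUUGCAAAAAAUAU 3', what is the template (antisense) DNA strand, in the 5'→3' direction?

5'-ATATTTTTTGCAACGTCGCGACGGGTTGGAGTCATTAATCGACGTAATAGTCCCTACAATTCC-3'

Replace U with T to get the coding DNA strand: GGAATTGTAGGGACTATTACGTCGATTAATGACTCCAACCCGTCGCGACGTTGCAAAAAATAT. The template strand is its reverse complement (complement CCTTAACATCCCTGATAATGCAGCTAATTACTGAGGTTGGGCAGCGCTGCAACGTTTTTTATA, then reverse).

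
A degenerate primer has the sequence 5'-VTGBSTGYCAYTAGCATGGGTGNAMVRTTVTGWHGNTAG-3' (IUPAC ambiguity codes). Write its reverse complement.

Standard pairs A↔T, G↔C; ambiguity codes pair R↔Y, M↔K, W↔W, S↔S, B↔V, H↔D, N↔N. Complement (BACVSACRGTRATCGTACCCACNTKBYAABACWDCNATC), then reverse for 5'→3'.

5'-CTANCDWCABAAYBKTNCACCCATGCTARTGRCASVCAB-3'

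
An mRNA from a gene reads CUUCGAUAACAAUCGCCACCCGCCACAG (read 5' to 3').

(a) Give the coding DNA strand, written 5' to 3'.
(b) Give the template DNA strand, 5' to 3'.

(a) The coding strand matches the mRNA with U→T.
(b) The template strand is the reverse complement of the coding strand.

(a) 5'-CTTCGATAACAATCGCCACCCGCCACAG-3'
(b) 5'-CTGTGGCGGGTGGCGATTGTTATCGAAG-3'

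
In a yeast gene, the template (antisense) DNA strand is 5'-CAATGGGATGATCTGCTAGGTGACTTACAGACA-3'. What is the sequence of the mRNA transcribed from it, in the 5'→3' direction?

The mRNA has the sequence of the coding strand (reverse complement of the template) with T→U. Reverse complement of CAATGGGATGATCTGCTAGGTGACTTACAGACA is TGTCTGTAAGTCACCTAGCAGATCATCCCATTG; then T→U.

5'-UGUCUGUAAGUCACCUAGCAGAUCAUCCCAUUG-3'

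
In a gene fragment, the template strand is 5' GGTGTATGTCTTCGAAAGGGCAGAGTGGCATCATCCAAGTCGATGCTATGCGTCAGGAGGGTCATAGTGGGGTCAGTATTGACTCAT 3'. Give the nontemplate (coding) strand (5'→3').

The coding strand is complementary and antiparallel to the template: take the complement (A↔T, G↔C) and reverse.

5′-ATGAGTCAATACTGACCCCACTATGACCCTCCTGACGCATAGCATCGACTTGGATGATGCCACTCTGCCCTTTCGAAGACATACACC-3′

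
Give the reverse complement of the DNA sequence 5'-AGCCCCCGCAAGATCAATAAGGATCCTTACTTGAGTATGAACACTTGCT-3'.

5'-AGCAAGTGTTCATACTCAAGTAAGGATCCTTATTGATCTTGCGGGGGCT-3'

Reading the sequence 3'→5' and pairing each base (A↔T, G↔C) gives the reverse complement directly.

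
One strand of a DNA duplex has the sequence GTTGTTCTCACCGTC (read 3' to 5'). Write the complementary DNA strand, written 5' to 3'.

The strand is given 3'→5', so its complement runs 5'→3' in the same left-to-right order: pair each base A↔T, G↔C.

5′-CAACAAGAGTGGCAG-3′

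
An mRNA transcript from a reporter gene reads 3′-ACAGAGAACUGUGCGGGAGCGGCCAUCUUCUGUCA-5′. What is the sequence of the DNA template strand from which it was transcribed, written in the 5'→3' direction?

5'-TGTCTCTTGACACGCCCTCGCCGGTAGAAGACAGT-3'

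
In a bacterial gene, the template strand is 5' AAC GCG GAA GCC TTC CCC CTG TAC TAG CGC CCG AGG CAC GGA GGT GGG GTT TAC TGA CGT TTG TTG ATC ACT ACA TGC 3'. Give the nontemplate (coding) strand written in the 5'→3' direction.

5'-GCATGTAGTGATCAACAAACGTCAGTAAACCCCACCTCCGTGCCTCGGGCGCTAGTACAGGGGGAAGGCTTCCGCGTT-3'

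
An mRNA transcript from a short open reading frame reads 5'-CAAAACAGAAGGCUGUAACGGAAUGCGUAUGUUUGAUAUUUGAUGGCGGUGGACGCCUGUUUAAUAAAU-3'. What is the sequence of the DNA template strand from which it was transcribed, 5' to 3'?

Replace U with T to get the coding DNA strand: CAAAACAGAAGGCTGTAACGGAATGCGTATGTTTGATATTTGATGGCGGTGGACGCCTGTTTAATAAAT. The template strand is its reverse complement (complement GTTTTGTCTTCCGACATTGCCTTACGCATACAAACTATAAACTACCGCCACCTGCGGACAAATTATTTA, then reverse).

5'-ATTTATTAAACAGGCGTCCACCGCCATCAAATATCAAACATACGCATTCCGTTACAGCCTTCTGTTTTG-3'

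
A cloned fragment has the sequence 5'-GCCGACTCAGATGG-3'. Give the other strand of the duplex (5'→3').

Pairing A↔T and G↔C gives CGGCTGAGTCTACC, running 3'→5'. Reverse for the 5'→3' convention.

5'-CCATCTGAGTCGGC-3'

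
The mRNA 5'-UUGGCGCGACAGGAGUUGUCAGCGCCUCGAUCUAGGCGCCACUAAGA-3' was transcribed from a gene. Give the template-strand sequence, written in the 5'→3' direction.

Replace U with T to get the coding DNA strand: TTGGCGCGACAGGAGTTGTCAGCGCCTCGATCTAGGCGCCACTAAGA. The template strand is its reverse complement (complement AACCGCGCTGTCCTCAACAGTCGCGGAGCTAGATCCGCGGTGATTCT, then reverse).

5'-TCTTAGTGGCGCCTAGATCGAGGCGCTGACAACTCCTGTCGCGCCAA-3'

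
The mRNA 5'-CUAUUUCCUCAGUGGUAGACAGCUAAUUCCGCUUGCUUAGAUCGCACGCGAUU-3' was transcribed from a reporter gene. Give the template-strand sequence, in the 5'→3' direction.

Replace U with T to get the coding DNA strand: CTATTTCCTCAGTGGTAGACAGCTAATTCCGCTTGCTTAGATCGCACGCGATT. The template strand is its reverse complement (complement GATAAAGGAGTCACCATCTGTCGATTAAGGCGAACGAATCTAGCGTGCGCTAA, then reverse).

5'-AATCGCGTGCGATCTAAGCAAGCGGAATTAGCTGTCTACCACTGAGGAAATAG-3'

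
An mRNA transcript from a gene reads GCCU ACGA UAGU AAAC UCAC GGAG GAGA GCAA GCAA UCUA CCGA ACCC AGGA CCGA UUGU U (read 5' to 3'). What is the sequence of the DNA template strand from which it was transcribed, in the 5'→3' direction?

5'-AACAATCGGTCCTGGGTTCGGTAGATTGCTTGCTCTCCTCCGTGAGTTTACTATCGTAGGC-3'

Replace U with T to get the coding DNA strand: GCCTACGATAGTAAACTCACGGAGGAGAGCAAGCAATCTACCGAACCCAGGACCGATTGTT. The template strand is its reverse complement (complement CGGATGCTATCATTTGAGTGCCTCCTCTCGTTCGTTAGATGGCTTGGGTCCTGGCTAACAA, then reverse).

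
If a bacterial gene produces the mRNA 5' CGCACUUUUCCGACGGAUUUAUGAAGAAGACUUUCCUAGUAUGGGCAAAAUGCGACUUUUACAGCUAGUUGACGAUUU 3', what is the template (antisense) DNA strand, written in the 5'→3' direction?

5'-AAATCGTCAACTAGCTGTAAAAGTCGCATTTTGCCCATACTAGGAAAGTCTTCTTCATAAATCCGTCGGAAAAGTGCG-3'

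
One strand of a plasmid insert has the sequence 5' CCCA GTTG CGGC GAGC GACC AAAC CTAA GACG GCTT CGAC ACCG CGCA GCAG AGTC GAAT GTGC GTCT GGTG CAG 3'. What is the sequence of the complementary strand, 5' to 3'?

5′-CTGCACCAGACGCACATTCGACTCTGCTGCGCGGTGTCGAAGCCGTCTTAGGTTTGGTCGCTCGCCGCAACTGGG-3′

Pairing A↔T and G↔C gives GGGTCAACGCCGCTCGCTGGTTTGGATTCTGCCGAAGCTGTGGCGCGTCGTCTCAGCTTACACGCAGACCACGTC, running 3'→5'. Reverse for the 5'→3' convention.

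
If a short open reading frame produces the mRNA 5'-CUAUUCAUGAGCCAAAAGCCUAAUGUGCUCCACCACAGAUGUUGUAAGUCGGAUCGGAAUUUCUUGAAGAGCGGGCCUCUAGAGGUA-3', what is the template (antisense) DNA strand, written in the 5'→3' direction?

Replace U with T to get the coding DNA strand: CTATTCATGAGCCAAAAGCCTAATGTGCTCCACCACAGATGTTGTAAGTCGGATCGGAATTTCTTGAAGAGCGGGCCTCTAGAGGTA. The template strand is its reverse complement (complement GATAAGTACTCGGTTTTCGGATTACACGAGGTGGTGTCTACAACATTCAGCCTAGCCTTAAAGAACTTCTCGCCCGGAGATCTCCAT, then reverse).

5'-TACCTCTAGAGGCCCGCTCTTCAAGAAATTCCGATCCGACTTACAACATCTGTGGTGGAGCACATTAGGCTTTTGGCTCATGAATAG-3'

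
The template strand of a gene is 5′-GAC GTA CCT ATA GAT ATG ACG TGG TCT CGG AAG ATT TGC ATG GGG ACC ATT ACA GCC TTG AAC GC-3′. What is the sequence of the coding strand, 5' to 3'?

The coding strand is complementary and antiparallel to the template: take the complement (A↔T, G↔C) and reverse.

5'-GCGTTCAAGGCTGTAATGGTCCCCATGCAAATCTTCCGAGACCACGTCATATCTATAGGTACGTC-3'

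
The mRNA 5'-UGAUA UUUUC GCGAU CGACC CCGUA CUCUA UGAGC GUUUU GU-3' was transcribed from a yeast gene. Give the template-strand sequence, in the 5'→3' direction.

5'-ACAAAACGCTCATAGAGTACGGGGTCGATCGCGAAAATATCA-3'

Replace U with T to get the coding DNA strand: TGATATTTTCGCGATCGACCCCGTACTCTATGAGCGTTTTGT. The template strand is its reverse complement (complement ACTATAAAAGCGCTAGCTGGGGCATGAGATACTCGCAAAACA, then reverse).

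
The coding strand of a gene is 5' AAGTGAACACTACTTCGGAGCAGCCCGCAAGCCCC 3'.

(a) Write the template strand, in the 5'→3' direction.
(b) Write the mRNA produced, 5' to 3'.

(a) The template strand is the reverse complement of the coding strand: complement TTCACTTGTGATGAAGCCTCGTCGGGCGTTCGGGG, then reverse.
(b) mRNA matches the coding strand with T→U.

(a) 5'-GGGGCTTGCGGGCTGCTCCGAAGTAGTGTTCACTT-3'
(b) 5'-AAGUGAACACUACUUCGGAGCAGCCCGCAAGCCCC-3'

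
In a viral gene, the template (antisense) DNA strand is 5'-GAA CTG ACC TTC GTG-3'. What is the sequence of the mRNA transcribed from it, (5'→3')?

5'-CACGAAGGUCAGUUC-3'

The mRNA has the sequence of the coding strand (reverse complement of the template) with T→U. Reverse complement of GAACTGACCTTCGTG is CACGAAGGTCAGTTC; then T→U.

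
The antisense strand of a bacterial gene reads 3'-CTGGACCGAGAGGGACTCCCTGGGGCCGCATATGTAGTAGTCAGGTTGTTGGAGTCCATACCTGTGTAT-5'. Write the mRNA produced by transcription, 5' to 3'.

5'-GACCUGGCUCUCCCUGAGGGACCCCGGCGUAUACAUCAUCAGUCCAACAACCUCAGGUAUGGACACAUA-3'

Reading the template 3'→5' as shown, RNA polymerase pairs each base (A→U, T→A, G↔C) to build mRNA 5'→3' directly.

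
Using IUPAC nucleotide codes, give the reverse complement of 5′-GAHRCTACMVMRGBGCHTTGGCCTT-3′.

5'-AAGGCCAADGCVCYKBKGTAGYDTC-3'

Standard pairs A↔T, G↔C; ambiguity codes pair R↔Y, M↔K, B↔V, H↔D. Complement (CTDYGATGKBKYCVCGDAACCGGAA), then reverse for 5'→3'.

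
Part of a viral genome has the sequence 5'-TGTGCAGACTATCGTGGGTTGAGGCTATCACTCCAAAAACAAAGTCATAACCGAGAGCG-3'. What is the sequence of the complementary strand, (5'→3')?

The complement of TGTGCAGACTATCGTGGGTTGAGGCTATCACTCCAAAAACAAAGTCATAACCGAGAGCG is ACACGTCTGATAGCACCCAACTCCGATAGTGAGGTTTTTGTTTCAGTATTGGCTCTCGC (A↔T, G↔C). DNA strands are antiparallel, so the complementary strand runs 3'→5'; reversing gives the 5'→3' form.

5'-CGCTCTCGGTTATGACTTTGTTTTTGGAGTGATAGCCTCAACCCACGATAGTCTGCACA-3'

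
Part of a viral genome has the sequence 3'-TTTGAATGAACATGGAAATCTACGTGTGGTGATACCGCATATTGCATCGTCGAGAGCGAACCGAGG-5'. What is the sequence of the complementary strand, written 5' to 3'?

The strand is given 3'→5', so its complement runs 5'→3' in the same left-to-right order: pair each base A↔T, G↔C.

5'-AAACTTACTTGTACCTTTAGATGCACACCACTATGGCGTATAACGTAGCAGCTCTCGCTTGGCTCC-3'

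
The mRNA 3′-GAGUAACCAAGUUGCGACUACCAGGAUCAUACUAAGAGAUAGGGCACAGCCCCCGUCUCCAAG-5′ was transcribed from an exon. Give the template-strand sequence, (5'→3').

5'-CTCATTGGTTCAACGCTGATGGTCCTAGTATGATTCTCTATCCCGTGTCGGGGGCAGAGGTTC-3'

Written 5'→3' the mRNA is GAACCUCUGCCCCCGACACGGGAUAGAGAAUCAUACUAGGACCAUCAGCGUUGAACCAAUGAG, so the coding DNA strand is GAACCTCTGCCCCCGACACGGGATAGAGAATCATACTAGGACCATCAGCGTTGAACCAATGAG. The template is its reverse complement.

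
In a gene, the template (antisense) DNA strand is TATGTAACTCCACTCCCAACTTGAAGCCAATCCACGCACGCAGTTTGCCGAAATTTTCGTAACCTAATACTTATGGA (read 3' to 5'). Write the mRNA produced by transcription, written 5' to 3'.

5'-AUACAUUGAGGUGAGGGUUGAACUUCGGUUAGGUGCGUGCGUCAAACGGCUUUAAAAGCAUUGGAUUAUGAAUACCU-3'

Reading the template 3'→5' as shown, RNA polymerase pairs each base (A→U, T→A, G↔C) to build mRNA 5'→3' directly.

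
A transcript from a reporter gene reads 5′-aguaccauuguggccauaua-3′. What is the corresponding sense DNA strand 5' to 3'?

5'-AGTACCATTGTGGCCATATA-3'

The coding DNA strand has the same 5'→3' sequence as the mRNA with U replaced by T.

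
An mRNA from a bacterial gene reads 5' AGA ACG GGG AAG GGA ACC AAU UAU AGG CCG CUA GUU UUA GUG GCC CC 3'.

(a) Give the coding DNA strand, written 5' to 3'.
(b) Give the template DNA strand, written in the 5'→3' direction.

(a) 5'-AGAACGGGGAAGGGAACCAATTATAGGCCGCTAGTTTTAGTGGCCCC-3'
(b) 5'-GGGGCCACTAAAACTAGCGGCCTATAATTGGTTCCCTTCCCCGTTCT-3'

(a) The coding strand matches the mRNA with U→T.
(b) The template strand is the reverse complement of the coding strand.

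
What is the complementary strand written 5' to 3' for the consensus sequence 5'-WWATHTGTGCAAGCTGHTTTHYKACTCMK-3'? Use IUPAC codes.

5'-MKGAGTMRDAAADCAGCTTGCACADATWW-3'

Standard pairs A↔T, G↔C; ambiguity codes pair Y↔R, M↔K, W↔W, H↔D. Complement (WWTADACACGTTCGACDAAADRMTGAGKM), then reverse for 5'→3'.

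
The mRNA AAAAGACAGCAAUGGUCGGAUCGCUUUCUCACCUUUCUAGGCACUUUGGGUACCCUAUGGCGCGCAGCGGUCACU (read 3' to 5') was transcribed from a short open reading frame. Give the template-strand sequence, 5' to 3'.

Written 5'→3' the mRNA is UCACUGGCGACGCGCGGUAUCCCAUGGGUUUCACGGAUCUUUCCACUCUUUCGCUAGGCUGGUAACGACAGAAAA, so the coding DNA strand is TCACTGGCGACGCGCGGTATCCCATGGGTTTCACGGATCTTTCCACTCTTTCGCTAGGCTGGTAACGACAGAAAA. The template is its reverse complement.

5′-TTTTCTGTCGTTACCAGCCTAGCGAAAGAGTGGAAAGATCCGTGAAACCCATGGGATACCGCGCGTCGCCAGTGA-3′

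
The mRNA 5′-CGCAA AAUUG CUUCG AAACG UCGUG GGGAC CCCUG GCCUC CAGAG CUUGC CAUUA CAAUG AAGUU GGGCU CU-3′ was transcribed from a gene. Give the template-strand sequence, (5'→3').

Replace U with T to get the coding DNA strand: CGCAAAATTGCTTCGAAACGTCGTGGGGACCCCTGGCCTCCAGAGCTTGCCATTACAATGAAGTTGGGCTCT. The template strand is its reverse complement (complement GCGTTTTAACGAAGCTTTGCAGCACCCCTGGGGACCGGAGGTCTCGAACGGTAATGTTACTTCAACCCGAGA, then reverse).

5′-AGAGCCCAACTTCATTGTAATGGCAAGCTCTGGAGGCCAGGGGTCCCCACGACGTTTCGAAGCAATTTTGCG-3′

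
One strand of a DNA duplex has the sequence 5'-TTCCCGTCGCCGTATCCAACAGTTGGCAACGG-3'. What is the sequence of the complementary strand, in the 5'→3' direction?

The complement of TTCCCGTCGCCGTATCCAACAGTTGGCAACGG is AAGGGCAGCGGCATAGGTTGTCAACCGTTGCC (A↔T, G↔C). DNA strands are antiparallel, so the complementary strand runs 3'→5'; reversing gives the 5'→3' form.

5'-CCGTTGCCAACTGTTGGATACGGCGACGGGAA-3'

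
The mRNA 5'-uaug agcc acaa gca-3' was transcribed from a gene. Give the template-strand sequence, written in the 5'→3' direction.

Replace U with T to get the coding DNA strand: TATGAGCCACAAGCA. The template strand is its reverse complement (complement ATACTCGGTGTTCGT, then reverse).

5'-TGCTTGTGGCTCATA-3'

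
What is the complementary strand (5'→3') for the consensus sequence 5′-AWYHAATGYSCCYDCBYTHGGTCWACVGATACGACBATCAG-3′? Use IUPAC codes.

5'-CTGATVGTCGTATCBGTWGACCDARVGHRGGSRCATTDRWT-3'

Standard pairs A↔T, G↔C; ambiguity codes pair Y↔R, W↔W, S↔S, B↔V, D↔H. Complement (TWRDTTACRSGGRHGVRADCCAGWTGBCTATGCTGVTAGTC), then reverse for 5'→3'.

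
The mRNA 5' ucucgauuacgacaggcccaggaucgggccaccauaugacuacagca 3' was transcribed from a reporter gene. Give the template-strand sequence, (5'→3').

5′-TGCTGTAGTCATATGGTGGCCCGATCCTGGGCCTGTCGTAATCGAGA-3′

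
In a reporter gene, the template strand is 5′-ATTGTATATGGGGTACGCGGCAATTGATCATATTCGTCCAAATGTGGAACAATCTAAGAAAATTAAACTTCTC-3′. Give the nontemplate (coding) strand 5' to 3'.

5'-GAGAAGTTTAATTTTCTTAGATTGTTCCACATTTGGACGAATATGATCAATTGCCGCGTACCCCATATACAAT-3'

The coding strand is complementary and antiparallel to the template: take the complement (A↔T, G↔C) and reverse.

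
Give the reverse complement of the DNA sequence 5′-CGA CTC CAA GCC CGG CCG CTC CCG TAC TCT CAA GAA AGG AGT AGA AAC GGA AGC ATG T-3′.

Complement each base (A↔T, G↔C): GCTGAGGTTCGGGCCGGCGAGGGCATGAGAGTTCTTTCCTCATCTTTGCCTTCGTACA. Then reverse.

5'-ACATGCTTCCGTTTCTACTCCTTTCTTGAGAGTACGGGAGCGGCCGGGCTTGGAGTCG-3'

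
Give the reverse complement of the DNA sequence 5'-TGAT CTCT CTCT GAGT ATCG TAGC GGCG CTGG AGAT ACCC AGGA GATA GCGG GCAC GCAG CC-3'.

Complement each base (A↔T, G↔C): ACTAGAGAGAGACTCATAGCATCGCCGCGACCTCTATGGGTCCTCTATCGCCCGTGCGTCGG. Then reverse.

5'-GGCTGCGTGCCCGCTATCTCCTGGGTATCTCCAGCGCCGCTACGATACTCAGAGAGAGATCA-3'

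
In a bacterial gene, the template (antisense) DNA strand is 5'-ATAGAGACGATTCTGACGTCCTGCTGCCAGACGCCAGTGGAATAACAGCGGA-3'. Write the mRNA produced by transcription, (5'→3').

RNA polymerase reads the template 3'→5' and synthesizes mRNA 5'→3' by base-pairing (A→U, T→A, G↔C). The complement of the template is TATCTCTGCTAAGACTGCAGGACGACGGTCTGCGGTCACCTTATTGTCGCCT; antiparallel, so 5'→3' the coding strand is TCCGCTGTTATTCCACTGGCGTCTGGCAGCAGGACGTCAGAATCGTCTCTAT. Replace T with U for the mRNA.

5′-UCCGCUGUUAUUCCACUGGCGUCUGGCAGCAGGACGUCAGAAUCGUCUCUAU-3′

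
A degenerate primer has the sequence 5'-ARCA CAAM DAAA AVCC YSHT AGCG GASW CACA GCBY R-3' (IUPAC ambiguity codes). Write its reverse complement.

5'-YRVGCTGTGWSTCCGCTADSRGGBTTTTHKTTGTGYT-3'

Standard pairs A↔T, G↔C; ambiguity codes pair R↔Y, M↔K, W↔W, S↔S, B↔V, D↔H. Complement (TYGTGTTKHTTTTBGGRSDATCGCCTSWGTGTCGVRY), then reverse for 5'→3'.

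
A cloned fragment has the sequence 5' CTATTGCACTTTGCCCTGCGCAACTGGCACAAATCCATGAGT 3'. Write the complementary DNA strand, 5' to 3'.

5'-ACTCATGGATTTGTGCCAGTTGCGCAGGGCAAAGTGCAATAG-3'

The complement of CTATTGCACTTTGCCCTGCGCAACTGGCACAAATCCATGAGT is GATAACGTGAAACGGGACGCGTTGACCGTGTTTAGGTACTCA (A↔T, G↔C). DNA strands are antiparallel, so the complementary strand runs 3'→5'; reversing gives the 5'→3' form.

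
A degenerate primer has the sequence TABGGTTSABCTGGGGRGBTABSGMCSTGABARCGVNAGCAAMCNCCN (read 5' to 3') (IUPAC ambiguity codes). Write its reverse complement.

5'-NGGNGKTTGCTNBCGYTVTCASGKCSVTAVCYCCCCAGVTSAACCVTA-3'

Standard pairs A↔T, G↔C; ambiguity codes pair R↔Y, M↔K, S↔S, B↔V, N↔N. Complement (ATVCCAASTVGACCCCYCVATVSCKGSACTVTYGCBNTCGTTKGNGGN), then reverse for 5'→3'.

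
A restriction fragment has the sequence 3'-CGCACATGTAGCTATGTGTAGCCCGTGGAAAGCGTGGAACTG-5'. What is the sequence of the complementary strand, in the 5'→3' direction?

5'-GCGTGTACATCGATACACATCGGGCACCTTTCGCACCTTGAC-3'

The strand is given 3'→5', so its complement runs 5'→3' in the same left-to-right order: pair each base A↔T, G↔C.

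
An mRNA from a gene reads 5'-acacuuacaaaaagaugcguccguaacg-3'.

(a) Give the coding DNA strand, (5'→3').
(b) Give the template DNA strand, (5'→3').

(a) 5′-ACACTTACAAAAAGATGCGTCCGTAACG-3′
(b) 5'-CGTTACGGACGCATCTTTTTGTAAGTGT-3'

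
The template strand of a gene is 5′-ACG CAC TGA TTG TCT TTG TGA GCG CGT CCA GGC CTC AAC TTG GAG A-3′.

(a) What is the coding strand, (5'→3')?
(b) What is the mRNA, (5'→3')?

(a) The coding strand is the reverse complement of the template: complement TGCGTGACTAACAGAAACACTCGCGCAGGTCCGGAGTTGAACCTCT, then reverse.
(b) mRNA has the coding-strand sequence with T→U.

(a) 5'-TCTCCAAGTTGAGGCCTGGACGCGCTCACAAAGACAATCAGTGCGT-3'
(b) 5'-UCUCCAAGUUGAGGCCUGGACGCGCUCACAAAGACAAUCAGUGCGU-3'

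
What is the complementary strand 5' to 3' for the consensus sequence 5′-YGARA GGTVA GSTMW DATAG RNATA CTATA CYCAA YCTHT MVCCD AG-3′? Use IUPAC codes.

Standard pairs A↔T, G↔C; ambiguity codes pair R↔Y, M↔K, W↔W, S↔S, D↔H, V↔B, N↔N. Complement (RCTYTCCABTCSAKWHTATCYNTATGATATGRGTTRGADAKBGGHTC), then reverse for 5'→3'.

5'-CTHGGBKADAGRTTGRGTATAGTATNYCTATHWKASCTBACCTYTCR-3'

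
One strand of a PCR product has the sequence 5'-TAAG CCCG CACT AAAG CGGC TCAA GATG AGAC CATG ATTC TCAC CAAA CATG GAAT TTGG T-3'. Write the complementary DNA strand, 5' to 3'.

5'-ACCAAATTCCATGTTTGGTGAGAATCATGGTCTCATCTTGAGCCGCTTTAGTGCGGGCTTA-3'

Pairing A↔T and G↔C gives ATTCGGGCGTGATTTCGCCGAGTTCTACTCTGGTACTAAGAGTGGTTTGTACCTTAAACCA, running 3'→5'. Reverse for the 5'→3' convention.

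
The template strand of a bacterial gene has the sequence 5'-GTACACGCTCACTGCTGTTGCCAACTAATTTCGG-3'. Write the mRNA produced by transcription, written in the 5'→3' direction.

5′-CCGAAAUUAGUUGGCAACAGCAGUGAGCGUGUAC-3′

The mRNA has the sequence of the coding strand (reverse complement of the template) with T→U. Reverse complement of GTACACGCTCACTGCTGTTGCCAACTAATTTCGG is CCGAAATTAGTTGGCAACAGCAGTGAGCGTGTAC; then T→U.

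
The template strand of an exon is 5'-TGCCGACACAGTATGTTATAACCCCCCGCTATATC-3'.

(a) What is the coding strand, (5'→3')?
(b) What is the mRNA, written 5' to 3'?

(a) The coding strand is the reverse complement of the template: complement ACGGCTGTGTCATACAATATTGGGGGGCGATATAG, then reverse.
(b) mRNA has the coding-strand sequence with T→U.

(a) 5'-GATATAGCGGGGGGTTATAACATACTGTGTCGGCA-3'
(b) 5'-GAUAUAGCGGGGGGUUAUAACAUACUGUGUCGGCA-3'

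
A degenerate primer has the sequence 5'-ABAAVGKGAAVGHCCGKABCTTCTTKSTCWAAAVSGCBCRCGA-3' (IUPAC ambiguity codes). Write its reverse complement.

5'-TCGYGVGCSBTTTWGASMAAGAAGVTMCGGDCBTTCMCBTTVT-3'

Standard pairs A↔T, G↔C; ambiguity codes pair R↔Y, K↔M, W↔W, S↔S, B↔V, H↔D. Complement (TVTTBCMCTTBCDGGCMTVGAAGAAMSAGWTTTBSCGVGYGCT), then reverse for 5'→3'.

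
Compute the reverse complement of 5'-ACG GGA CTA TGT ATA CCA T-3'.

Complement each base (A↔T, G↔C): TGCCCTGATACATATGGTA. Then reverse.

5'-ATGGTATACATAGTCCCGT-3'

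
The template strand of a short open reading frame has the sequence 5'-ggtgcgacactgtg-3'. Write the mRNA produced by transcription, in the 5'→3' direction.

RNA polymerase reads the template 3'→5' and synthesizes mRNA 5'→3' by base-pairing (A→U, T→A, G↔C). The complement of the template is CCACGCTGTGACAC; antiparallel, so 5'→3' the coding strand is CACAGTGTCGCACC. Replace T with U for the mRNA.

5'-CACAGUGUCGCACC-3'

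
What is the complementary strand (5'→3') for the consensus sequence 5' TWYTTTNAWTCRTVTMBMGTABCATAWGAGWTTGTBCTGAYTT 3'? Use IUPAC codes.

Standard pairs A↔T, G↔C; ambiguity codes pair R↔Y, M↔K, W↔W, B↔V, N↔N. Complement (AWRAAANTWAGYABAKVKCATVGTATWCTCWAACAVGACTRAA), then reverse for 5'→3'.

5′-AARTCAGVACAAWCTCWTATGVTACKVKABAYGAWTNAAARWA-3′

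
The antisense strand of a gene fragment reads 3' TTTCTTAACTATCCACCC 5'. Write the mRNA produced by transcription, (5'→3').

5'-AAAGAAUUGAUAGGUGGG-3'

Reading the template 3'→5' as shown, RNA polymerase pairs each base (A→U, T→A, G↔C) to build mRNA 5'→3' directly.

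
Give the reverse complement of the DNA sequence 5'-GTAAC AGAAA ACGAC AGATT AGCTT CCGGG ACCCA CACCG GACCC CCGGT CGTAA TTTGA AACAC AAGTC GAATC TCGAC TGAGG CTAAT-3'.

5'-ATTAGCCTCAGTCGAGATTCGACTTGTGTTTCAAATTACGACCGGGGGTCCGGTGTGGGTCCCGGAAGCTAATCTGTCGTTTTCTGTTAC-3'

Reading the sequence 3'→5' and pairing each base (A↔T, G↔C) gives the reverse complement directly.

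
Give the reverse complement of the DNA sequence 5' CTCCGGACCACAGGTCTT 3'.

Complement each base (A↔T, G↔C): GAGGCCTGGTGTCCAGAA. Then reverse.

5'-AAGACCTGTGGTCCGGAG-3'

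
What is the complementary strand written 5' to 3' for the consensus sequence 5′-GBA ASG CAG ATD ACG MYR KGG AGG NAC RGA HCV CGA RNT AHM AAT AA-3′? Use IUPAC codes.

5'-TTATTKDTANYTCGBGDTCYGTNCCTCCMYRKCGTHATCTGCSTTVC-3'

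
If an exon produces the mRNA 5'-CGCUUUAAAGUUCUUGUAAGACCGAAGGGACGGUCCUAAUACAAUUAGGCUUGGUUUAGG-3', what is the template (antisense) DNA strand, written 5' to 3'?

Replace U with T to get the coding DNA strand: CGCTTTAAAGTTCTTGTAAGACCGAAGGGACGGTCCTAATACAATTAGGCTTGGTTTAGG. The template strand is its reverse complement (complement GCGAAATTTCAAGAACATTCTGGCTTCCCTGCCAGGATTATGTTAATCCGAACCAAATCC, then reverse).

5′-CCTAAACCAAGCCTAATTGTATTAGGACCGTCCCTTCGGTCTTACAAGAACTTTAAAGCG-3′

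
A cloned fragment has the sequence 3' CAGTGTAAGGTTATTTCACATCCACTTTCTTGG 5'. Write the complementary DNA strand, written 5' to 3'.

5′-GTCACATTCCAATAAAGTGTAGGTGAAAGAACC-3′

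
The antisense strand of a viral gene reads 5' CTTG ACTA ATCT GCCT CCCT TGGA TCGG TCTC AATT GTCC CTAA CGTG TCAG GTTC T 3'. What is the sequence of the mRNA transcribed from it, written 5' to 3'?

The mRNA has the sequence of the coding strand (reverse complement of the template) with T→U. Reverse complement of CTTGACTAATCTGCCTCCCTTGGATCGGTCTCAATTGTCCCTAACGTGTCAGGTTCT is AGAACCTGACACGTTAGGGACAATTGAGACCGATCCAAGGGAGGCAGATTAGTCAAG; then T→U.

5'-AGAACCUGACACGUUAGGGACAAUUGAGACCGAUCCAAGGGAGGCAGAUUAGUCAAG-3'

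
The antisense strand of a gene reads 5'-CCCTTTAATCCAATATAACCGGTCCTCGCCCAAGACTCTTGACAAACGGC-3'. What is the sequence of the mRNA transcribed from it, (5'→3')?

5'-GCCGUUUGUCAAGAGUCUUGGGCGAGGACCGGUUAUAUUGGAUUAAAGGG-3'

The mRNA has the sequence of the coding strand (reverse complement of the template) with T→U. Reverse complement of CCCTTTAATCCAATATAACCGGTCCTCGCCCAAGACTCTTGACAAACGGC is GCCGTTTGTCAAGAGTCTTGGGCGAGGACCGGTTATATTGGATTAAAGGG; then T→U.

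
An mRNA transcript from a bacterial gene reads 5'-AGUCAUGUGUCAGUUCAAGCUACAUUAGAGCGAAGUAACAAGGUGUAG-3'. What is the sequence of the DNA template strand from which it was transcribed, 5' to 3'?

5'-CTACACCTTGTTACTTCGCTCTAATGTAGCTTGAACTGACACATGACT-3'

Replace U with T to get the coding DNA strand: AGTCATGTGTCAGTTCAAGCTACATTAGAGCGAAGTAACAAGGTGTAG. The template strand is its reverse complement (complement TCAGTACACAGTCAAGTTCGATGTAATCTCGCTTCATTGTTCCACATC, then reverse).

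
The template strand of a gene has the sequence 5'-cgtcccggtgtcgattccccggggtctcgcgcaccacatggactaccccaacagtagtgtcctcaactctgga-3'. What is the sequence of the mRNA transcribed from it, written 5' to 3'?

5'-UCCAGAGUUGAGGACACUACUGUUGGGGUAGUCCAUGUGGUGCGCGAGACCCCGGGGAAUCGACACCGGGACG-3'

The mRNA has the sequence of the coding strand (reverse complement of the template) with T→U. Reverse complement of CGTCCCGGTGTCGATTCCCCGGGGTCTCGCGCACCACATGGACTACCCCAACAGTAGTGTCCTCAACTCTGGA is TCCAGAGTTGAGGACACTACTGTTGGGGTAGTCCATGTGGTGCGCGAGACCCCGGGGAATCGACACCGGGACG; then T→U.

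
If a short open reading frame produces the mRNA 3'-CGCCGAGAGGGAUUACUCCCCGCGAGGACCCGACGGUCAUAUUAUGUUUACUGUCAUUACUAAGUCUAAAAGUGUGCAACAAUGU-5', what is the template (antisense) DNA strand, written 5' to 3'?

5'-GCGGCTCTCCCTAATGAGGGGCGCTCCTGGGCTGCCAGTATAATACAAATGACAGTAATGATTCAGATTTTCACACGTTGTTACA-3'

Written 5'→3' the mRNA is UGUAACAACGUGUGAAAAUCUGAAUCAUUACUGUCAUUUGUAUUAUACUGGCAGCCCAGGAGCGCCCCUCAUUAGGGAGAGCCGC, so the coding DNA strand is TGTAACAACGTGTGAAAATCTGAATCATTACTGTCATTTGTATTATACTGGCAGCCCAGGAGCGCCCCTCATTAGGGAGAGCCGC. The template is its reverse complement.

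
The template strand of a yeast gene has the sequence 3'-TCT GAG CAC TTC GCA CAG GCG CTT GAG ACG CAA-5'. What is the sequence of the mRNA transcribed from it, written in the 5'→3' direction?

5'-AGACUCGUGAAGCGUGUCCGCGAACUCUGCGUU-3'

Reading the template 3'→5' as shown, RNA polymerase pairs each base (A→U, T→A, G↔C) to build mRNA 5'→3' directly.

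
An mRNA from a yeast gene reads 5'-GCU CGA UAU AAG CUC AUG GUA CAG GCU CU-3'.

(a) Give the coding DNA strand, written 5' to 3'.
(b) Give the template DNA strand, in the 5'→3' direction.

(a) 5'-GCTCGATATAAGCTCATGGTACAGGCTCT-3'
(b) 5'-AGAGCCTGTACCATGAGCTTATATCGAGC-3'

(a) The coding strand matches the mRNA with U→T.
(b) The template strand is the reverse complement of the coding strand.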